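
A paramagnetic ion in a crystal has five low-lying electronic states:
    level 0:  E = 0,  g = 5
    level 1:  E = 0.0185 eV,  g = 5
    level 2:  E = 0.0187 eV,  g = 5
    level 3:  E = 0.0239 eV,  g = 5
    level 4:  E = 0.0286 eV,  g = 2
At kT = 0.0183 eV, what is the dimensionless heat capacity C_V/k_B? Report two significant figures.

Eᵢ/kT = 0, 1.011, 1.022, 1.306, 1.563.
Z = Σ gᵢe^(−Eᵢ/kT) = 5·e^(−0) + 5·e^(−1.011) + 5·e^(−1.022) + 5·e^(−1.306) + 2·e^(−1.563) = 5.000 + 1.819 + 1.799 + 1.355 + 0.4190 = 10.39.
⟨E⟩ = 0.01075 eV, ⟨E²⟩ = 0.0002279 eV².
C_V/k_B = (⟨E²⟩ − ⟨E⟩²)/(kT)² = (0.0002279 − 0.0001156)/0.0003349 = 0.34.

0.34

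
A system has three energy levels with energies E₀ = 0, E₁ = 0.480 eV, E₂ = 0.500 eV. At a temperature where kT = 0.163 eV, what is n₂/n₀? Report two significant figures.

n₂/n₀ = exp[−(E₂−E₀)/kT] = exp(−(0.500 eV)/(0.163 eV)) = exp(-3.067) = 0.047.

0.047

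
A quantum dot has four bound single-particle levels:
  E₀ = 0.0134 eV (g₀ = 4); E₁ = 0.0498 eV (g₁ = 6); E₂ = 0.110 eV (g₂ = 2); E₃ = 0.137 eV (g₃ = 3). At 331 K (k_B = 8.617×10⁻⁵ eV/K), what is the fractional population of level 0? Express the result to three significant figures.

0.692

k_BT = 8.617×10⁻⁵ × 331 K = 0.028522 eV.
Eᵢ/kT = 0.46981, 1.7460, 3.8567, 4.8033.
Z = Σ gᵢe^(−Eᵢ/kT) = 4·e^(−0.46981) + 6·e^(−1.7460) + 2·e^(−3.8567) + 3·e^(−4.8033) = 2.5005 + 1.0468 + 0.042275 + 0.024608 = 3.6142.
P₀ = g₀ e^(−E₀/kT) / Z = 2.5005/3.6142 = 0.692.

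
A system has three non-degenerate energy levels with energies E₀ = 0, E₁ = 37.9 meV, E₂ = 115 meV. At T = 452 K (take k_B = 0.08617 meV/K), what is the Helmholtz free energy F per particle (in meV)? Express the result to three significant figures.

k_BT = 0.08617 × 452 K = 38.949 meV.
Eᵢ/kT = 0, 0.97307, 2.9526.
Z = Σ e^(−Eᵢ/kT) = e^(−0) + e^(−0.97307) + e^(−2.9526) = 1.0000 + 0.37792 + 0.052204 = 1.4301.
F = −kT ln Z = −38.949 × ln(1.4301) = −38.949 × 0.35774 = -13.9 meV.

-13.9 meV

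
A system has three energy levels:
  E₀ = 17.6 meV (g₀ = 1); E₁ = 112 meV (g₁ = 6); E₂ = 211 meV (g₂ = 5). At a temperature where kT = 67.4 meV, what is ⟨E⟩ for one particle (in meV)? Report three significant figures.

88.0 meV

Eᵢ/kT = 0.26113, 1.6617, 3.1306.
Z = Σ gᵢe^(−Eᵢ/kT) = 1·e^(−0.26113) + 6·e^(−1.6617) + 5·e^(−3.1306) = 0.77018 + 1.1389 + 0.21846 = 2.1275.
⟨E⟩ = Σ Eᵢ gᵢe^(−Eᵢ/kT) / Z = (17.6·0.77018 + 112·1.1389 + 211·0.21846) / 2.1275 = 88.0 meV.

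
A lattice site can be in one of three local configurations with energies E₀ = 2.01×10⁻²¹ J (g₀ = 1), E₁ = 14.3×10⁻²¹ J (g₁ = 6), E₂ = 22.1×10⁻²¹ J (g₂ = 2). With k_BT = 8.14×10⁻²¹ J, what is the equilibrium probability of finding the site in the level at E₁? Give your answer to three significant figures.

0.531

Eᵢ/kT = 0.24693, 1.7568, 2.7150.
Z = Σ gᵢe^(−Eᵢ/kT) = 1·e^(−0.24693) + 6·e^(−1.7568) + 2·e^(−2.7150) = 0.78120 + 1.0356 + 0.13241 = 1.9492.
P₁ = g₁ e^(−E₁/kT) / Z = 1.0356/1.9492 = 0.531.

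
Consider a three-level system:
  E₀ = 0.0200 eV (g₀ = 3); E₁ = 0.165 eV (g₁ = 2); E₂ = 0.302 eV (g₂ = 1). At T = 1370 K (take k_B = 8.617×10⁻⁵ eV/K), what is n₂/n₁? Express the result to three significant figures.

k_BT = 8.617×10⁻⁵ × 1370 K = 0.11805 eV.
n₂/n₁ = (g₂/g₁) exp[−(E₂−E₁)/kT] = (1/2) × exp(−(0.137 eV)/(0.11805 eV)) = (1/2) × exp(-1.1605) = 0.157.

0.157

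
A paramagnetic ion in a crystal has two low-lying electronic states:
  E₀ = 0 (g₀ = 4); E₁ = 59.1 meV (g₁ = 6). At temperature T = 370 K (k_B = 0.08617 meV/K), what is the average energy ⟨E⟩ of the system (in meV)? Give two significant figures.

11 meV

k_BT = 0.08617 × 370 K = 31.88 meV.
Eᵢ/kT = 0, 1.854.
Z = Σ gᵢe^(−Eᵢ/kT) = 4·e^(−0) + 6·e^(−1.854) = 4.000 + 0.9397 = 4.940.
⟨E⟩ = Σ Eᵢ gᵢe^(−Eᵢ/kT) / Z = (0·4.000 + 59.1·0.9397) / 4.940 = 11 meV.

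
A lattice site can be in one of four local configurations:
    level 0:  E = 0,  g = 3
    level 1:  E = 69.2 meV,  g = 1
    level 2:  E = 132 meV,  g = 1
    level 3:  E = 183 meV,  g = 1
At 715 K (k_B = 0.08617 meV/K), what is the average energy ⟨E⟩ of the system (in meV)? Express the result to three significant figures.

13.6 meV

k_BT = 0.08617 × 715 K = 61.612 meV.
Eᵢ/kT = 0, 1.1232, 2.1424, 2.9702.
Z = Σ gᵢe^(−Eᵢ/kT) = 3·e^(−0) + 1·e^(−1.1232) + 1·e^(−2.1424) + 1·e^(−2.9702) = 3.0000 + 0.32524 + 0.11737 + 0.051293 = 3.4939.
⟨E⟩ = Σ Eᵢ gᵢe^(−Eᵢ/kT) / Z = (0·3.0000 + 69.2·0.32524 + 132·0.11737 + 183·0.051293) / 3.4939 = 13.6 meV.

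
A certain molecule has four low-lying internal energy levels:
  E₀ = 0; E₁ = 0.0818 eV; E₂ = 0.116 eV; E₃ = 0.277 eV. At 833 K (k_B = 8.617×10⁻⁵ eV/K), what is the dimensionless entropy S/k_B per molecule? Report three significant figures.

k_BT = 8.617×10⁻⁵ × 833 K = 0.071780 eV.
Eᵢ/kT = 0, 1.1396, 1.6160, 3.8590.
Z = Σ e^(−Eᵢ/kT) = e^(−0) + e^(−1.1396) + e^(−1.6160) + e^(−3.8590) = 1.0000 + 0.31995 + 0.19869 + 0.021089 = 1.5397.
⟨E⟩ = Σ EᵢPᵢ = 0.035761 eV.
S/k_B = ln Z + ⟨E⟩/kT = ln(1.5397) + 0.035761/0.071780 = 0.43159 + 0.49820 = 0.930.

0.930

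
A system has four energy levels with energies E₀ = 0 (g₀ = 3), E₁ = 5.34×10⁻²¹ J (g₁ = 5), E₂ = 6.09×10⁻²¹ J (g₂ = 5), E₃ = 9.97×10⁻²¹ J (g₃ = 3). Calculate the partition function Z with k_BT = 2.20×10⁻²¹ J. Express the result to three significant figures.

Eᵢ/kT = 0, 2.4273, 2.7682, 4.5318.
Z = Σ gᵢe^(−Eᵢ/kT) = 3·e^(−0) + 5·e^(−2.4273) + 5·e^(−2.7682) + 3·e^(−4.5318) = 3.0000 + 0.44137 + 0.31387 + 0.032284 = 3.7875.

Z = 3.79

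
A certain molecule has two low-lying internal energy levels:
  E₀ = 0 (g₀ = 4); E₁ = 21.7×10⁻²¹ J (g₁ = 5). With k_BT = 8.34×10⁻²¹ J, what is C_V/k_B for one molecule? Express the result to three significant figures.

0.525

Eᵢ/kT = 0, 2.6019.
Z = Σ gᵢe^(−Eᵢ/kT) = 4·e^(−0) + 5·e^(−2.6019) = 4.0000 + 0.37066 = 4.3707.
⟨E⟩ = 1.8403, ⟨E²⟩ = 39.934.
C_V/k_B = (⟨E²⟩ − ⟨E⟩²)/(kT)² = (39.934 − 3.3867)/69.556 = 0.525.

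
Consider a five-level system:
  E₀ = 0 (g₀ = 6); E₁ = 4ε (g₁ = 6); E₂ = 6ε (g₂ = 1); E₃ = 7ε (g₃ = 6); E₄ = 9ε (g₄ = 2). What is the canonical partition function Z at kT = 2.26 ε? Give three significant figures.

Eᵢ/kT = 0, 1.7699, 2.6549, 3.0973, 3.9823.
Z = Σ gᵢe^(−Eᵢ/kT) = 6·e^(−0) + 6·e^(−1.7699) + 1·e^(−2.6549) + 6·e^(−3.0973) + 2·e^(−3.9823) = 6.0000 + 1.0221 + 0.070306 + 0.27103 + 0.037285 = 7.4007.

Z = 7.40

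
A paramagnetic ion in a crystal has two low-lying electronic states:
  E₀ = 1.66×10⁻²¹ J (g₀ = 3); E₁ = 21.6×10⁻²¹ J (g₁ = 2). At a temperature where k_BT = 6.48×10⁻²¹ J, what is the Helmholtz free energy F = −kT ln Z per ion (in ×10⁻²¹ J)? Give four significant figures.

Eᵢ/kT = 0.256173, 3.33333.
Z = Σ gᵢe^(−Eᵢ/kT) = 3·e^(−0.256173) + 2·e^(−3.33333) = 2.32202 + 0.0713482 = 2.39337.
F = −kT ln Z = −6.48 × ln(2.39337) = −6.48 × 0.872702 = -5.655 ×10⁻²¹ J.

-5.655 ×10⁻²¹ J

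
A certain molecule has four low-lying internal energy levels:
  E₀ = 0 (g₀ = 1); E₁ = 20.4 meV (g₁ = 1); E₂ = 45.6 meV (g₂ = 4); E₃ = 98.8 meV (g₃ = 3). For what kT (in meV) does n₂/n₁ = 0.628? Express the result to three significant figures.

13.6 meV

n₂/n₁ = (g₂/g₁) exp[−(E₂−E₁)/kT] = 0.628.
⇒ (E₂−E₁)/kT = ln((4/1)/0.628) = ln(6.3694) = 1.8515.
kT = 25.2 meV / 1.8515 = 13.6 meV.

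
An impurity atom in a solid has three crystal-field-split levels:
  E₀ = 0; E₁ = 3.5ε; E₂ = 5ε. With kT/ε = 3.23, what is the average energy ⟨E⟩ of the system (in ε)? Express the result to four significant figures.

1.449 ε

Eᵢ/kT = 0, 1.08359, 1.54799.
Z = Σ e^(−Eᵢ/kT) = e^(−0) + e^(−1.08359) + e^(−1.54799) = 1.00000 + 0.338379 + 0.212675 = 1.55105.
⟨E⟩ = Σ Eᵢ e^(−Eᵢ/kT) / Z = (0·1.00000 + 3.5·0.338379 + 5·0.212675) / 1.55105 = 1.449 ε.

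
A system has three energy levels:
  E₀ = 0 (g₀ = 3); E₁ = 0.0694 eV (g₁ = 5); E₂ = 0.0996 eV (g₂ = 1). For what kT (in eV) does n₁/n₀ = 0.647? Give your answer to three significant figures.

0.0733 eV

n₁/n₀ = (g₁/g₀) exp[−(E₁−E₀)/kT] = 0.647.
⇒ (E₁−E₀)/kT = ln((5/3)/0.647) = ln(2.5760) = 0.94624.
kT = 0.0694 eV / 0.94624 = 0.0733 eV.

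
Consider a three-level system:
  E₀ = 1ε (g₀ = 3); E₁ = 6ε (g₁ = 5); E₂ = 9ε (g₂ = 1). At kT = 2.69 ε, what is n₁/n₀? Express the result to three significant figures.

n₁/n₀ = (g₁/g₀) exp[−(E₁−E₀)/kT] = (5/3) × exp(−(5ε)/(2.69ε)) = (5/3) × exp(-1.8587) = 0.260.

0.260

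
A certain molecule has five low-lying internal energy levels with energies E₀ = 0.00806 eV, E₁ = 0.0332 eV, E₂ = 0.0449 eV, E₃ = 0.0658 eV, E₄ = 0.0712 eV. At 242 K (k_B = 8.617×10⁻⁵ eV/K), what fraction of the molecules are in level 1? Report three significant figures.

0.189

k_BT = 8.617×10⁻⁵ × 242 K = 0.020853 eV.
Eᵢ/kT = 0.38652, 1.5921, 2.1532, 3.1554, 3.4144.
Z = Σ e^(−Eᵢ/kT) = e^(−0.38652) + e^(−1.5921) + e^(−2.1532) + e^(−3.1554) + e^(−3.4144) = 0.67942 + 0.20350 + 0.11611 + 0.042621 + 0.032896 = 1.0745.
P₁ = e^(−E₁/kT) / Z = 0.20350/1.0745 = 0.189.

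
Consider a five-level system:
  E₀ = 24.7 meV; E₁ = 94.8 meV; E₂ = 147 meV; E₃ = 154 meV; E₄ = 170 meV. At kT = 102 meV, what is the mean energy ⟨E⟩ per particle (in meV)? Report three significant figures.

86.4 meV

Eᵢ/kT = 0.24216, 0.92941, 1.4412, 1.5098, 1.6667.
Z = Σ e^(−Eᵢ/kT) = e^(−0.24216) + e^(−0.92941) + e^(−1.4412) + e^(−1.5098) + e^(−1.6667) = 0.78493 + 0.39479 + 0.23664 + 0.22095 + 0.18887 = 1.8262.
⟨E⟩ = Σ Eᵢ e^(−Eᵢ/kT) / Z = (24.7·0.78493 + 94.8·0.39479 + 147·0.23664 + 154·0.22095 + 170·0.18887) / 1.8262 = 86.4 meV.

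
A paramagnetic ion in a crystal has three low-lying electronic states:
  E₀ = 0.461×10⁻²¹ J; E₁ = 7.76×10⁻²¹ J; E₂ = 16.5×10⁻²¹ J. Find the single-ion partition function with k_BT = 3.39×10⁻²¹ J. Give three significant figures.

Z = 0.982

Eᵢ/kT = 0.13599, 2.2891, 4.8673.
Z = Σ e^(−Eᵢ/kT) = e^(−0.13599) + e^(−2.2891) + e^(−4.8673) = 0.87285 + 0.10136 + 0.0076941 = 0.98190.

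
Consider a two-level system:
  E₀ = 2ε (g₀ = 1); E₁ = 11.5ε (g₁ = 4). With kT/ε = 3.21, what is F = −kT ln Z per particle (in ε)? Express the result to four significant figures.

1.395 ε

Eᵢ/kT = 0.623053, 3.58255.
Z = Σ gᵢe^(−Eᵢ/kT) = 1·e^(−0.623053) + 4·e^(−3.58255) = 0.536305 + 0.111219 = 0.647524.
F = −kT ln Z = −3.21 × ln(0.647524) = −3.21 × -0.434599 = 1.395 ε.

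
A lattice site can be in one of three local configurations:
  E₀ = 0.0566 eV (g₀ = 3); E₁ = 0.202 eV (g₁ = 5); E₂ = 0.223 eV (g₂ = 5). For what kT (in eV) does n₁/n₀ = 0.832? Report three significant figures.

n₁/n₀ = (g₁/g₀) exp[−(E₁−E₀)/kT] = 0.832.
⇒ (E₁−E₀)/kT = ln((5/3)/0.832) = ln(2.0032) = 0.69475.
kT = 0.1454 eV / 0.69475 = 0.209 eV.

0.209 eV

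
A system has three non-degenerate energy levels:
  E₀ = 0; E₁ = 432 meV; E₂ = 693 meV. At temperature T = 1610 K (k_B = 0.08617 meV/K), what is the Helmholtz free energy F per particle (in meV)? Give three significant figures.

k_BT = 0.08617 × 1610 K = 138.73 meV.
Eᵢ/kT = 0, 3.1140, 4.9953.
Z = Σ e^(−Eᵢ/kT) = e^(−0) + e^(−3.1140) + e^(−4.9953) = 1.0000 + 0.044423 + 0.0067697 = 1.0512.
F = −kT ln Z = −138.73 × ln(1.0512) = −138.73 × 0.049932 = -6.93 meV.

-6.93 meV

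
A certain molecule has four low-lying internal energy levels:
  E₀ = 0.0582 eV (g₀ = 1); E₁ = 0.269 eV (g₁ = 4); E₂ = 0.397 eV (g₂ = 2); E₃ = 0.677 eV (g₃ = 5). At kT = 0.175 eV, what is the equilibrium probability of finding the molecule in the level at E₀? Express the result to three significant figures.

0.380

Eᵢ/kT = 0.33257, 1.5371, 2.2686, 3.8686.
Z = Σ gᵢe^(−Eᵢ/kT) = 1·e^(−0.33257) + 4·e^(−1.5371) + 2·e^(−2.2686) + 5·e^(−3.8686) = 0.71708 + 0.86001 + 0.20691 + 0.10444 = 1.8884.
P₀ = g₀ e^(−E₀/kT) / Z = 0.71708/1.8884 = 0.380.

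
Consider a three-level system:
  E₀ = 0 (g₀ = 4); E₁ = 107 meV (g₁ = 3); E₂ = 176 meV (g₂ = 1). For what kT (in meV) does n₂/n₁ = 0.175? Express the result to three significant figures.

n₂/n₁ = (g₂/g₁) exp[−(E₂−E₁)/kT] = 0.175.
⇒ (E₂−E₁)/kT = ln((1/3)/0.175) = ln(1.9048) = 0.64438.
kT = 69 meV / 0.64438 = 107 meV.

107 meV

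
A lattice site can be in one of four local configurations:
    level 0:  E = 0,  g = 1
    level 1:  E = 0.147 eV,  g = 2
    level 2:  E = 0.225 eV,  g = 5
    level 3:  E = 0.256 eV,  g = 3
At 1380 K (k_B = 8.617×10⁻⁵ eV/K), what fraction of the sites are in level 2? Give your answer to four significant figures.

0.2809

k_BT = 8.617×10⁻⁵ × 1380 K = 0.118915 eV.
Eᵢ/kT = 0, 1.23618, 1.89211, 2.15280.
Z = Σ gᵢe^(−Eᵢ/kT) = 1·e^(−0) + 2·e^(−1.23618) + 5·e^(−1.89211) + 3·e^(−2.15280) = 1.00000 + 0.580984 + 0.753767 + 0.348475 = 2.68323.
P₂ = g₂ e^(−E₂/kT) / Z = 0.753767/2.68323 = 0.2809.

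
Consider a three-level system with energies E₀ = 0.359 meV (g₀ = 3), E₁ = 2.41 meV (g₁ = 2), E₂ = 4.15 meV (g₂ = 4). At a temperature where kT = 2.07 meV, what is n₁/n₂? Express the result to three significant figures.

1.16

n₁/n₂ = (g₁/g₂) exp[−(E₁−E₂)/kT] = (2/4) × exp(−(-1.74 meV)/(2.07 meV)) = (2/4) × exp(0.84058) = 1.16.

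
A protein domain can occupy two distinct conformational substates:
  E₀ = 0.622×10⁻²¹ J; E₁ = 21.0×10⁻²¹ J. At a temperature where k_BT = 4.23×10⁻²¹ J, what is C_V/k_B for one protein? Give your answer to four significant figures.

Eᵢ/kT = 0.147045, 4.96454.
Z = Σ e^(−Eᵢ/kT) = e^(−0.147045) + e^(−4.96454) = 0.863255 + 0.00698116 = 0.870236.
⟨E⟩ = 0.785475, ⟨E²⟩ = 3.92155.
C_V/k_B = (⟨E²⟩ − ⟨E⟩²)/(kT)² = (3.92155 − 0.616971)/17.8929 = 0.1847.

0.1847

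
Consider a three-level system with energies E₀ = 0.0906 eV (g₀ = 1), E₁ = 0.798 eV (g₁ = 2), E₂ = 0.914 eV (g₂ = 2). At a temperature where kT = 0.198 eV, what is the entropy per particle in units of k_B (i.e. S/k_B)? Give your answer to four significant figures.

0.3879

Eᵢ/kT = 0.457576, 4.03030, 4.61616.
Z = Σ gᵢe^(−Eᵢ/kT) = 1·e^(−0.457576) + 2·e^(−4.03030) + 2·e^(−4.61616) = 0.632816 + 0.0355380 + 0.0197814 = 0.688135.
⟨E⟩ = Σ EᵢPᵢ = 0.150803 eV.
S/k_B = ln Z + ⟨E⟩/kT = ln(0.688135) + 0.150803/0.198 = -0.373770 + 0.761631 = 0.3879.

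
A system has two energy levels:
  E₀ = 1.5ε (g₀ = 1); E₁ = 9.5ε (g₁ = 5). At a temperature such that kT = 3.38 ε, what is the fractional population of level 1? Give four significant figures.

Eᵢ/kT = 0.443787, 2.81065.
Z = Σ gᵢe^(−Eᵢ/kT) = 1·e^(−0.443787) + 5·e^(−2.81065) = 0.641602 + 0.300829 = 0.942431.
P₁ = g₁ e^(−E₁/kT) / Z = 0.300829/0.942431 = 0.3192.

0.3192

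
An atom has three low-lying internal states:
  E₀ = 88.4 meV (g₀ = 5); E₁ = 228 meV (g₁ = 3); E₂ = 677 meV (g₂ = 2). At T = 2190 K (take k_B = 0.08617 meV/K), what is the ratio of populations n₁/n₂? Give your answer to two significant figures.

16

k_BT = 0.08617 × 2190 K = 188.7 meV.
n₁/n₂ = (g₁/g₂) exp[−(E₁−E₂)/kT] = (3/2) × exp(−(-449 meV)/(188.7 meV)) = (3/2) × exp(2.379) = 16.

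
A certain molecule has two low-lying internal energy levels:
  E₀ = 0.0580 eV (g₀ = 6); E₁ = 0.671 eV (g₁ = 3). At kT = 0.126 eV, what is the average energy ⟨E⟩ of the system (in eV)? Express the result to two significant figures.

0.060 eV

Eᵢ/kT = 0.4603, 5.325.
Z = Σ gᵢe^(−Eᵢ/kT) = 6·e^(−0.4603) + 3·e^(−5.325) = 3.787 + 0.01461 = 3.802.
⟨E⟩ = Σ Eᵢ gᵢe^(−Eᵢ/kT) / Z = (0.0580·3.787 + 0.671·0.01461) / 3.802 = 0.060 eV.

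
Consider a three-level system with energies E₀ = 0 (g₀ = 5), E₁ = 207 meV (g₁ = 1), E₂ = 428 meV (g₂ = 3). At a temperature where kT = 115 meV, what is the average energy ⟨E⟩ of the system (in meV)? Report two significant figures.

12 meV

Eᵢ/kT = 0, 1.800, 3.722.
Z = Σ gᵢe^(−Eᵢ/kT) = 5·e^(−0) + 1·e^(−1.800) + 3·e^(−3.722) = 5.000 + 0.1653 + 0.07256 = 5.238.
⟨E⟩ = Σ Eᵢ gᵢe^(−Eᵢ/kT) / Z = (0·5.000 + 207·0.1653 + 428·0.07256) / 5.238 = 12 meV.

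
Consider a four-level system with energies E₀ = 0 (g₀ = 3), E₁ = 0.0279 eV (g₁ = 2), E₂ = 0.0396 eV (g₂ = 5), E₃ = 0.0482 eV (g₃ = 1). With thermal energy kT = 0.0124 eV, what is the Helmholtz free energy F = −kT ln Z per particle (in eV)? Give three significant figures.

-0.0153 eV

Eᵢ/kT = 0, 2.2500, 3.1935, 3.8871.
Z = Σ gᵢe^(−Eᵢ/kT) = 3·e^(−0) + 2·e^(−2.2500) + 5·e^(−3.1935) + 1·e^(−3.8871) = 3.0000 + 0.21080 + 0.20514 + 0.020505 = 3.4364.
F = −kT ln Z = −0.0124 × ln(3.4364) = −0.0124 × 1.2344 = -0.0153 eV.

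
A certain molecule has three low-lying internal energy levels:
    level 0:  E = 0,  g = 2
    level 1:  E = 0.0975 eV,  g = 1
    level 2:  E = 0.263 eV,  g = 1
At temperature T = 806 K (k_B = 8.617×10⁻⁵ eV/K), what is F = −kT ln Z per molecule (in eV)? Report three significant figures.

k_BT = 8.617×10⁻⁵ × 806 K = 0.069453 eV.
Eᵢ/kT = 0, 1.4038, 3.7867.
Z = Σ gᵢe^(−Eᵢ/kT) = 2·e^(−0) + 1·e^(−1.4038) + 1·e^(−3.7867) = 2.0000 + 0.24566 + 0.022670 = 2.2683.
F = −kT ln Z = −0.069453 × ln(2.2683) = −0.069453 × 0.81903 = -0.0569 eV.

-0.0569 eV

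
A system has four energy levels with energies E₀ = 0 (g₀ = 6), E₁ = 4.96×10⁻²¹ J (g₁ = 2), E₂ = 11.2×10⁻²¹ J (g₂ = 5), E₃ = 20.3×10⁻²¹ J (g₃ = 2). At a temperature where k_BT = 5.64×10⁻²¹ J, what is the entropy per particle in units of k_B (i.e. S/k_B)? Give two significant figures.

2.3

Eᵢ/kT = 0, 0.8794, 1.986, 3.599.
Z = Σ gᵢe^(−Eᵢ/kT) = 6·e^(−0) + 2·e^(−0.8794) + 5·e^(−1.986) + 2·e^(−3.599) = 6.000 + 0.8301 + 0.6862 + 0.05470 = 7.571.
⟨E⟩ = Σ EᵢPᵢ = 1.706 ×10⁻²¹ J.
S/k_B = ln Z + ⟨E⟩/kT = ln(7.571) + 1.706/5.64 = 2.024 + 0.3025 = 2.3.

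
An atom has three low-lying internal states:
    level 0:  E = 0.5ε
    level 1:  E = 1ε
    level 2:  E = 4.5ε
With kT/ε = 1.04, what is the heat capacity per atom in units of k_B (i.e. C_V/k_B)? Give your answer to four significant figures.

0.2263

Eᵢ/kT = 0.480769, 0.961538, 4.32692.
Z = Σ e^(−Eᵢ/kT) = e^(−0.480769) + e^(−0.961538) + e^(−4.32692) = 0.618308 + 0.382304 + 0.0132082 = 1.01382.
⟨E⟩ = 0.740659 ε, ⟨E²⟩ = 0.793383 ε².
C_V/k_B = (⟨E²⟩ − ⟨E⟩²)/(kT)² = (0.793383 − 0.548576)/1.08160 = 0.2263.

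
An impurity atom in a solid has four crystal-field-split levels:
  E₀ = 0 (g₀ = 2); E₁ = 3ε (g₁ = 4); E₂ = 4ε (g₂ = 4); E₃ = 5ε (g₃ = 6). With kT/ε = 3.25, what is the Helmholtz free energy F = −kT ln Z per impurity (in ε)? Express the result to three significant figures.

Eᵢ/kT = 0, 0.92308, 1.2308, 1.5385.
Z = Σ gᵢe^(−Eᵢ/kT) = 2·e^(−0) + 4·e^(−0.92308) + 4·e^(−1.2308) + 6·e^(−1.5385) = 2.0000 + 1.5892 + 1.1682 + 1.2882 = 6.0456.
F = −kT ln Z = −3.25 × ln(6.0456) = −3.25 × 1.7993 = -5.85 ε.

-5.85 ε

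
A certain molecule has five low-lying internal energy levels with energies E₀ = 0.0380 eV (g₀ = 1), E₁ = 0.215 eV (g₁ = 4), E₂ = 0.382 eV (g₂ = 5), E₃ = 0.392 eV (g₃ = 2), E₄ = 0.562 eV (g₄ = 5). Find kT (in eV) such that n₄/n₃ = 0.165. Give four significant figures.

0.06254 eV

n₄/n₃ = (g₄/g₃) exp[−(E₄−E₃)/kT] = 0.165.
⇒ (E₄−E₃)/kT = ln((5/2)/0.165) = ln(15.1515) = 2.71810.
kT = 0.170 eV / 2.71810 = 0.06254 eV.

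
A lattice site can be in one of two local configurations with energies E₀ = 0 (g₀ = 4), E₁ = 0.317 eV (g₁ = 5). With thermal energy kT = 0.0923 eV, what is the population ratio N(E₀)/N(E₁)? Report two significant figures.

25

n₀/n₁ = (g₀/g₁) exp[−(E₀−E₁)/kT] = (4/5) × exp(−(-0.317 eV)/(0.0923 eV)) = (4/5) × exp(3.434) = 25.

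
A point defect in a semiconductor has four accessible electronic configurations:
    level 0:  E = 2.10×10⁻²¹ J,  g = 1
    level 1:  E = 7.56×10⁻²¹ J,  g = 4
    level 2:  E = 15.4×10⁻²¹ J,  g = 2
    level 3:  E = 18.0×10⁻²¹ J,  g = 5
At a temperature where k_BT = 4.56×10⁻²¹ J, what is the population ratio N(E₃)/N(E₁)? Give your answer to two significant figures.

n₃/n₁ = (g₃/g₁) exp[−(E₃−E₁)/kT] = (5/4) × exp(−(10.44 ×10⁻²¹ J)/(4.56 ×10⁻²¹ J)) = (5/4) × exp(-2.289) = 0.13.

0.13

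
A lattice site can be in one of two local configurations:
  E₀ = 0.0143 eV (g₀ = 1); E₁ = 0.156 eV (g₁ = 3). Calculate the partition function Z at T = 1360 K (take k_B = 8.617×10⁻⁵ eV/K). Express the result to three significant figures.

Z = 1.68

k_BT = 8.617×10⁻⁵ × 1360 K = 0.11719 eV.
Eᵢ/kT = 0.12202, 1.3312.
Z = Σ gᵢe^(−Eᵢ/kT) = 1·e^(−0.12202) + 3·e^(−1.3312) = 0.88513 + 0.79248 = 1.6776.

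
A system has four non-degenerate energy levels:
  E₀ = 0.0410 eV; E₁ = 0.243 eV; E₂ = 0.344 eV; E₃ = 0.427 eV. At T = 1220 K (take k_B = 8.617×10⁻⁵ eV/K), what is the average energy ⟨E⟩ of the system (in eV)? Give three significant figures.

k_BT = 8.617×10⁻⁵ × 1220 K = 0.10513 eV.
Eᵢ/kT = 0.38999, 2.3114, 3.2721, 4.0616.
Z = Σ e^(−Eᵢ/kT) = e^(−0.38999) + e^(−2.3114) + e^(−3.2721) + e^(−4.0616) = 0.67706 + 0.099122 + 0.037927 + 0.017221 = 0.83133.
⟨E⟩ = Σ Eᵢ e^(−Eᵢ/kT) / Z = (0.0410·0.67706 + 0.243·0.099122 + 0.344·0.037927 + 0.427·0.017221) / 0.83133 = 0.0869 eV.

0.0869 eV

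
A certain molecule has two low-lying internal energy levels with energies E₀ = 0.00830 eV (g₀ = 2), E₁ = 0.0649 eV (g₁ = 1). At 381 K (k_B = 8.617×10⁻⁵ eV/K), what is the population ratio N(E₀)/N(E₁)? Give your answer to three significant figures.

11.2

k_BT = 8.617×10⁻⁵ × 381 K = 0.032831 eV.
n₀/n₁ = (g₀/g₁) exp[−(E₀−E₁)/kT] = (2/1) × exp(−(-0.05660 eV)/(0.032831 eV)) = (2/1) × exp(1.7240) = 11.2.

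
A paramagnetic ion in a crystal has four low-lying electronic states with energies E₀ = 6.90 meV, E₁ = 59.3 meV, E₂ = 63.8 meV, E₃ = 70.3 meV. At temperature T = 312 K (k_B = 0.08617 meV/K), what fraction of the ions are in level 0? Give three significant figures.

k_BT = 0.08617 × 312 K = 26.885 meV.
Eᵢ/kT = 0.25665, 2.2057, 2.3731, 2.6148.
Z = Σ e^(−Eᵢ/kT) = e^(−0.25665) + e^(−2.2057) + e^(−2.3731) + e^(−2.6148) = 0.77364 + 0.11017 + 0.093191 + 0.073182 = 1.0502.
P₀ = e^(−E₀/kT) / Z = 0.77364/1.0502 = 0.737.

0.737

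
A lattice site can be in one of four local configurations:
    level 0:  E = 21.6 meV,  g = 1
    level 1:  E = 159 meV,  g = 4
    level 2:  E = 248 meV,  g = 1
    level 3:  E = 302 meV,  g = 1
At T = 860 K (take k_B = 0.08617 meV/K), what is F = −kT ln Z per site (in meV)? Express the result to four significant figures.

-17.56 meV

k_BT = 0.08617 × 860 K = 74.1062 meV.
Eᵢ/kT = 0.291474, 2.14557, 3.34655, 4.07523.
Z = Σ gᵢe^(−Eᵢ/kT) = 1·e^(−0.291474) + 4·e^(−2.14557) + 1·e^(−3.34655) + 1·e^(−4.07523) = 0.747161 + 0.468005 + 0.0352056 + 0.0169883 = 1.26736.
F = −kT ln Z = −74.1062 × ln(1.26736) = −74.1062 × 0.236936 = -17.56 meV.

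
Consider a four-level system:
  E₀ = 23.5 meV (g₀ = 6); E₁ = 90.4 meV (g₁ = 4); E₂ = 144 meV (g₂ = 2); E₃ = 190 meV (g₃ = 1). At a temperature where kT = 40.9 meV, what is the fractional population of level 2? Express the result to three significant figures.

Eᵢ/kT = 0.57457, 2.2103, 3.5208, 4.6455.
Z = Σ gᵢe^(−Eᵢ/kT) = 6·e^(−0.57457) + 4·e^(−2.2103) + 2·e^(−3.5208) + 1·e^(−4.6455) = 3.3777 + 0.43867 + 0.059152 + 0.0096047 = 3.8851.
P₂ = g₂ e^(−E₂/kT) / Z = 0.059152/3.8851 = 0.0152.

0.0152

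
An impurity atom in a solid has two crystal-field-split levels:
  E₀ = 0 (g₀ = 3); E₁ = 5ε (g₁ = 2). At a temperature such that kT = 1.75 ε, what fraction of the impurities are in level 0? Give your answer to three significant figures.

Eᵢ/kT = 0, 2.8571.
Z = Σ gᵢe^(−Eᵢ/kT) = 3·e^(−0) + 2·e^(−2.8571) = 3.0000 + 0.11487 = 3.1149.
P₀ = g₀ e^(−E₀/kT) / Z = 3.0000/3.1149 = 0.963.

0.963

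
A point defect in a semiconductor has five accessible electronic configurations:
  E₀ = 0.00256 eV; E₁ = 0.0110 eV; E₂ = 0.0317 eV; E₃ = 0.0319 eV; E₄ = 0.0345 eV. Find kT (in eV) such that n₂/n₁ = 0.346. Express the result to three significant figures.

0.0195 eV

n₂/n₁ = exp[−(E₂−E₁)/kT] = 0.346.
⇒ (E₂−E₁)/kT = ln(1/0.346) = ln(2.8902) = 1.0613.
kT = 0.0207 eV / 1.0613 = 0.0195 eV.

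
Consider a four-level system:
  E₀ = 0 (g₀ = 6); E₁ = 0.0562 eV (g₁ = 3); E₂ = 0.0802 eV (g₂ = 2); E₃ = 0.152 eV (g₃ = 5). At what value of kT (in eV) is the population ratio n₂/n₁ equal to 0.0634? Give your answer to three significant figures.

0.0102 eV

n₂/n₁ = (g₂/g₁) exp[−(E₂−E₁)/kT] = 0.0634.
⇒ (E₂−E₁)/kT = ln((2/3)/0.0634) = ln(10.515) = 2.3528.
kT = 0.0240 eV / 2.3528 = 0.0102 eV.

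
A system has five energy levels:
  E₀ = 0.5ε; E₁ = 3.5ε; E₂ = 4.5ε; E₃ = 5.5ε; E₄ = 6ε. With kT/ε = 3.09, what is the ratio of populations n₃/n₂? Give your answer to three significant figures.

0.724

n₃/n₂ = exp[−(E₃−E₂)/kT] = exp(−(1.0ε)/(3.09ε)) = exp(-0.32362) = 0.724.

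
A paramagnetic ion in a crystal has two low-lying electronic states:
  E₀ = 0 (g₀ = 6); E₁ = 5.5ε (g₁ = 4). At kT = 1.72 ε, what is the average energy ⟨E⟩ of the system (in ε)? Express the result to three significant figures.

0.146 ε

Eᵢ/kT = 0, 3.1977.
Z = Σ gᵢe^(−Eᵢ/kT) = 6·e^(−0) + 4·e^(−3.1977) = 6.0000 + 0.16342 = 6.1634.
⟨E⟩ = Σ Eᵢ gᵢe^(−Eᵢ/kT) / Z = (0·6.0000 + 5.5·0.16342) / 6.1634 = 0.146 ε.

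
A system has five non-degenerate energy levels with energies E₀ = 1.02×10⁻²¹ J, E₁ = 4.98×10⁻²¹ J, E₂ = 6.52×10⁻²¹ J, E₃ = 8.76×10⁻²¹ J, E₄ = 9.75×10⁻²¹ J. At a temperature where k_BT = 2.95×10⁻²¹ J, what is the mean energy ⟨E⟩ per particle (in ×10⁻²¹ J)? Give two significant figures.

Eᵢ/kT = 0.3458, 1.688, 2.210, 2.969, 3.305.
Z = Σ e^(−Eᵢ/kT) = e^(−0.3458) + e^(−1.688) + e^(−2.210) + e^(−2.969) + e^(−3.305) = 0.7077 + 0.1849 + 0.1097 + 0.05135 + 0.03670 = 1.090.
⟨E⟩ = Σ Eᵢ e^(−Eᵢ/kT) / Z = (1.02·0.7077 + 4.98·0.1849 + 6.52·0.1097 + 8.76·0.05135 + 9.75·0.03670) / 1.090 = 2.9 ×10⁻²¹ J.

2.9 ×10⁻²¹ J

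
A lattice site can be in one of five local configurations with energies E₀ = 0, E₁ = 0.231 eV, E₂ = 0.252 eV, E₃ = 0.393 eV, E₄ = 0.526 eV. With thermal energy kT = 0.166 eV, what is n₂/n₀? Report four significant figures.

0.2191

n₂/n₀ = exp[−(E₂−E₀)/kT] = exp(−(0.252 eV)/(0.166 eV)) = exp(-1.51807) = 0.2191.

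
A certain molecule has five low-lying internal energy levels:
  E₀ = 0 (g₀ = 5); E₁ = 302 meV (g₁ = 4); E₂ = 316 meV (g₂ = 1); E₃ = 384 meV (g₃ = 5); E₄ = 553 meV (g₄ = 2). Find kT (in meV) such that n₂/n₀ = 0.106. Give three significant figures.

n₂/n₀ = (g₂/g₀) exp[−(E₂−E₀)/kT] = 0.106.
⇒ (E₂−E₀)/kT = ln((1/5)/0.106) = ln(1.8868) = 0.63488.
kT = 316 meV / 0.63488 = 498 meV.

498 meV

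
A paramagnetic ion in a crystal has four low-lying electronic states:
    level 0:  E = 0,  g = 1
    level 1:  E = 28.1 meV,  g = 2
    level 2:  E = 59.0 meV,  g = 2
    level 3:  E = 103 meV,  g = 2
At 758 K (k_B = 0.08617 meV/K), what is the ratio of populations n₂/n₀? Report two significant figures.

0.81

k_BT = 0.08617 × 758 K = 65.32 meV.
n₂/n₀ = (g₂/g₀) exp[−(E₂−E₀)/kT] = (2/1) × exp(−(59.0 meV)/(65.32 meV)) = (2/1) × exp(-0.9032) = 0.81.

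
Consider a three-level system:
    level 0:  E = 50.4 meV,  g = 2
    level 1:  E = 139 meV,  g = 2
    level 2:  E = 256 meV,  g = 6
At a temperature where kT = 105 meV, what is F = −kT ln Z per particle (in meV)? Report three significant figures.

Eᵢ/kT = 0.48000, 1.3238, 2.4381.
Z = Σ gᵢe^(−Eᵢ/kT) = 2·e^(−0.48000) + 2·e^(−1.3238) + 6·e^(−2.4381) = 1.2376 + 0.53224 + 0.52396 = 2.2938.
F = −kT ln Z = −105 × ln(2.2938) = −105 × 0.83021 = -87.2 meV.

-87.2 meV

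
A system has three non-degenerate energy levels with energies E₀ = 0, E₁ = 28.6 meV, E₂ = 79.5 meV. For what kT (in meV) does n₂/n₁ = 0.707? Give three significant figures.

n₂/n₁ = exp[−(E₂−E₁)/kT] = 0.707.
⇒ (E₂−E₁)/kT = ln(1/0.707) = ln(1.4144) = 0.34671.
kT = 50.9 meV / 0.34671 = 147 meV.

147 meV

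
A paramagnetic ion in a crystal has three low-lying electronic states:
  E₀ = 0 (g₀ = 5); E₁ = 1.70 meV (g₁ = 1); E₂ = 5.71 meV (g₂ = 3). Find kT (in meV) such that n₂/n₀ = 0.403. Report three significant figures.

n₂/n₀ = (g₂/g₀) exp[−(E₂−E₀)/kT] = 0.403.
⇒ (E₂−E₀)/kT = ln((3/5)/0.403) = ln(1.4888) = 0.39797.
kT = 5.71 meV / 0.39797 = 14.3 meV.

14.3 meV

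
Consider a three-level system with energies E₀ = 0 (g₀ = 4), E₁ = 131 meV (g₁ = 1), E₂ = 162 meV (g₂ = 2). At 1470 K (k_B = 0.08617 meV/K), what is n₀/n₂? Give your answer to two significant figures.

k_BT = 0.08617 × 1470 K = 126.7 meV.
n₀/n₂ = (g₀/g₂) exp[−(E₀−E₂)/kT] = (4/2) × exp(−(-162 meV)/(126.7 meV)) = (4/2) × exp(1.279) = 7.2.

7.2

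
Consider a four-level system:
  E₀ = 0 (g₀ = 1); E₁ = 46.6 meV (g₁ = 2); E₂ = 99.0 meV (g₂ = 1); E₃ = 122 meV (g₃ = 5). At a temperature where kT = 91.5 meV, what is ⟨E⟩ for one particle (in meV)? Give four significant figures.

64.88 meV

Eᵢ/kT = 0, 0.509290, 1.08197, 1.33333.
Z = Σ gᵢe^(−Eᵢ/kT) = 1·e^(−0) + 2·e^(−0.509290) + 1·e^(−1.08197) + 5·e^(−1.33333) = 1.00000 + 1.20184 + 0.338927 + 1.31799 = 3.85876.
⟨E⟩ = Σ Eᵢ gᵢe^(−Eᵢ/kT) / Z = (0·1.00000 + 46.6·1.20184 + 99.0·0.338927 + 122·1.31799) / 3.85876 = 64.88 meV.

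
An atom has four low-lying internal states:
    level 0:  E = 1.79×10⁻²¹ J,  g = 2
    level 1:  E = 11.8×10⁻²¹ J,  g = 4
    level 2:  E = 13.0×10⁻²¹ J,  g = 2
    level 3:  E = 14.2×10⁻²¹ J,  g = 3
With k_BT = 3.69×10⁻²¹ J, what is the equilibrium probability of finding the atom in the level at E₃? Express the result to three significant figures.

0.0421

Eᵢ/kT = 0.48509, 3.1978, 3.5230, 3.8482.
Z = Σ gᵢe^(−Eᵢ/kT) = 2·e^(−0.48509) + 4·e^(−3.1978) + 2·e^(−3.5230) + 3·e^(−3.8482) = 1.2313 + 0.16341 + 0.059022 + 0.063954 = 1.5177.
P₃ = g₃ e^(−E₃/kT) / Z = 0.063954/1.5177 = 0.0421.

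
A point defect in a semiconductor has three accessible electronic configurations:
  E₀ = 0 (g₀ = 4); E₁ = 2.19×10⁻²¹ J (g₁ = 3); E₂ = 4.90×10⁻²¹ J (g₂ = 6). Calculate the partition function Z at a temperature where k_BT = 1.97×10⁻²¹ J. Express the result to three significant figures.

Z = 5.49

Eᵢ/kT = 0, 1.1117, 2.4873.
Z = Σ gᵢe^(−Eᵢ/kT) = 4·e^(−0) + 3·e^(−1.1117) + 6·e^(−2.4873) = 4.0000 + 0.98700 + 0.49880 = 5.4858.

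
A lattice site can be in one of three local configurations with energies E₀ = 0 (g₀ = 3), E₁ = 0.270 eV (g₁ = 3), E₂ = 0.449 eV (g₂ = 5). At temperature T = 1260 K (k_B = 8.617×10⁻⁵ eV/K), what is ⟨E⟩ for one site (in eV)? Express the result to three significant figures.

k_BT = 8.617×10⁻⁵ × 1260 K = 0.10857 eV.
Eᵢ/kT = 0, 2.4869, 4.1356.
Z = Σ gᵢe^(−Eᵢ/kT) = 3·e^(−0) + 3·e^(−2.4869) + 5·e^(−4.1356) = 3.0000 + 0.24950 + 0.079965 = 3.3295.
⟨E⟩ = Σ Eᵢ gᵢe^(−Eᵢ/kT) / Z = (0·3.0000 + 0.270·0.24950 + 0.449·0.079965) / 3.3295 = 0.0310 eV.

0.0310 eV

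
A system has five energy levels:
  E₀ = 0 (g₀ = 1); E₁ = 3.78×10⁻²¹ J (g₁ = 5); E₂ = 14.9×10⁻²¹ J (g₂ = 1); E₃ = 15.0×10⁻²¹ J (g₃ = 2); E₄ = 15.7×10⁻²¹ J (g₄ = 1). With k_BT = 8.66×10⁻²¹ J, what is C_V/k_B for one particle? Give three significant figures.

Eᵢ/kT = 0, 0.43649, 1.7206, 1.7321, 1.8129.
Z = Σ gᵢe^(−Eᵢ/kT) = 1·e^(−0) + 5·e^(−0.43649) + 1·e^(−1.7206) + 2·e^(−1.7321) + 1·e^(−1.8129) = 1.0000 + 3.2315 + 0.17896 + 0.35383 + 0.16318 = 4.9275.
⟨E⟩ = 4.6171, ⟨E²⟩ = 41.753.
C_V/k_B = (⟨E²⟩ − ⟨E⟩²)/(kT)² = (41.753 − 21.318)/74.996 = 0.272.

0.272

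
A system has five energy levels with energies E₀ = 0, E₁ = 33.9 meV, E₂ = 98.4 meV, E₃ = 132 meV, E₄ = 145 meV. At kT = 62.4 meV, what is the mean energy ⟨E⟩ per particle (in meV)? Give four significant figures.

34.96 meV

Eᵢ/kT = 0, 0.543269, 1.57692, 2.11538, 2.32372.
Z = Σ e^(−Eᵢ/kT) = e^(−0) + e^(−0.543269) + e^(−1.57692) + e^(−2.11538) + e^(−2.32372) = 1.00000 + 0.580846 + 0.206610 + 0.120587 + 0.0979087 = 2.00595.
⟨E⟩ = Σ Eᵢ e^(−Eᵢ/kT) / Z = (0·1.00000 + 33.9·0.580846 + 98.4·0.206610 + 132·0.120587 + 145·0.0979087) / 2.00595 = 34.96 meV.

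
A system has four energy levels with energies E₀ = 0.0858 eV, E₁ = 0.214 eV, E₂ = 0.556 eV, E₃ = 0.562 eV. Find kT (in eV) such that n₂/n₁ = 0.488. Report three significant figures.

0.477 eV

n₂/n₁ = exp[−(E₂−E₁)/kT] = 0.488.
⇒ (E₂−E₁)/kT = ln(1/0.488) = ln(2.0492) = 0.71745.
kT = 0.342 eV / 0.71745 = 0.477 eV.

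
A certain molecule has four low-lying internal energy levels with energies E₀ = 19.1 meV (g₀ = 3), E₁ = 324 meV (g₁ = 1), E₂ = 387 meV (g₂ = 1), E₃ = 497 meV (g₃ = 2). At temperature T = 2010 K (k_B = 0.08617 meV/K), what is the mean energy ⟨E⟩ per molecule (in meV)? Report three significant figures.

k_BT = 0.08617 × 2010 K = 173.20 meV.
Eᵢ/kT = 0.11028, 1.8707, 2.2344, 2.8695.
Z = Σ gᵢe^(−Eᵢ/kT) = 3·e^(−0.11028) + 1·e^(−1.8707) + 1·e^(−2.2344) + 2·e^(−2.8695) = 2.6868 + 0.15402 + 0.10706 + 0.11345 = 3.0613.
⟨E⟩ = Σ Eᵢ gᵢe^(−Eᵢ/kT) / Z = (19.1·2.6868 + 324·0.15402 + 387·0.10706 + 497·0.11345) / 3.0613 = 65.0 meV.

65.0 meV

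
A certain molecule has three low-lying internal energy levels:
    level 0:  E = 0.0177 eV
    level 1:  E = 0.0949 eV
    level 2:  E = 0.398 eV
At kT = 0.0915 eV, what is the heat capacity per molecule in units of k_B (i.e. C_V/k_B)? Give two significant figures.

Eᵢ/kT = 0.1934, 1.037, 4.350.
Z = Σ e^(−Eᵢ/kT) = e^(−0.1934) + e^(−1.037) + e^(−4.350) = 0.8242 + 0.3545 + 0.01291 = 1.192.
⟨E⟩ = 0.04477 eV, ⟨E²⟩ = 0.004611 eV².
C_V/k_B = (⟨E²⟩ − ⟨E⟩²)/(kT)² = (0.004611 − 0.002004)/0.008372 = 0.31.

0.31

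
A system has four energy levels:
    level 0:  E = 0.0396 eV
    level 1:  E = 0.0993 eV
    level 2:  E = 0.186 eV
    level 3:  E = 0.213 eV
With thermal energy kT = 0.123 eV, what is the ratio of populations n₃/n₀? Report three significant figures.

0.244

n₃/n₀ = exp[−(E₃−E₀)/kT] = exp(−(0.1734 eV)/(0.123 eV)) = exp(-1.4098) = 0.244.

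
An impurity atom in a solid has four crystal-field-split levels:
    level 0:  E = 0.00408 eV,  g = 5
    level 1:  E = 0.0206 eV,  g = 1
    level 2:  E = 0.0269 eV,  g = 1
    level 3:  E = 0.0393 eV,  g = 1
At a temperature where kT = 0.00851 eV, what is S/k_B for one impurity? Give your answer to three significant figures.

Eᵢ/kT = 0.47944, 2.4207, 3.1610, 4.6181.
Z = Σ gᵢe^(−Eᵢ/kT) = 5·e^(−0.47944) + 1·e^(−2.4207) + 1·e^(−3.1610) + 1·e^(−4.6181) = 3.0957 + 0.088859 + 0.042383 + 0.0098715 = 3.2368.
⟨E⟩ = Σ EᵢPᵢ = 0.0049398 eV.
S/k_B = ln Z + ⟨E⟩/kT = ln(3.2368) + 0.0049398/0.00851 = 1.1746 + 0.58047 = 1.76.

1.76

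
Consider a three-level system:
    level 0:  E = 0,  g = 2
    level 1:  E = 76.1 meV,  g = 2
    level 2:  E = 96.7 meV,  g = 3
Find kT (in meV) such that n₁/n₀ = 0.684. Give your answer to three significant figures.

200 meV

n₁/n₀ = (g₁/g₀) exp[−(E₁−E₀)/kT] = 0.684.
⇒ (E₁−E₀)/kT = ln((2/2)/0.684) = ln(1.4620) = 0.37981.
kT = 76.1 meV / 0.37981 = 200 meV.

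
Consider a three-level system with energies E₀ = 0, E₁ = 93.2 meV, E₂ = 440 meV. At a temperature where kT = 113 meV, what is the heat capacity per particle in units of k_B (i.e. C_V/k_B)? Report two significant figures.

0.32

Eᵢ/kT = 0, 0.8248, 3.894.
Z = Σ e^(−Eᵢ/kT) = e^(−0) + e^(−0.8248) + e^(−3.894) = 1.000 + 0.4383 + 0.02036 = 1.459.
⟨E⟩ = 34.14 meV, ⟨E²⟩ = 5311 meV².
C_V/k_B = (⟨E²⟩ − ⟨E⟩²)/(kT)² = (5311 − 1166)/12770 = 0.32.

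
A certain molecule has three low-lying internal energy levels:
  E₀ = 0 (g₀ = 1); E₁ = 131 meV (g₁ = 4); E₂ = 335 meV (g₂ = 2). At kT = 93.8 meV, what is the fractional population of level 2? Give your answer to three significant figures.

Eᵢ/kT = 0, 1.3966, 3.5714.
Z = Σ gᵢe^(−Eᵢ/kT) = 1·e^(−0) + 4·e^(−1.3966) + 2·e^(−3.5714) = 1.0000 + 0.98975 + 0.056233 = 2.0460.
P₂ = g₂ e^(−E₂/kT) / Z = 0.056233/2.0460 = 0.0275.

0.0275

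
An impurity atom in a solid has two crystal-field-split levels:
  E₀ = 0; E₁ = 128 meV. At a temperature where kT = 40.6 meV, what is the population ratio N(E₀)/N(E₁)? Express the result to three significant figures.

23.4

n₀/n₁ = exp[−(E₀−E₁)/kT] = exp(−(-128 meV)/(40.6 meV)) = exp(3.1527) = 23.4.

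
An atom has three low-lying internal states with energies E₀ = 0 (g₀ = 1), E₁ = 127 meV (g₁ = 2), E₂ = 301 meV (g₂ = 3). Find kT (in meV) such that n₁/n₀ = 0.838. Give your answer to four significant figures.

n₁/n₀ = (g₁/g₀) exp[−(E₁−E₀)/kT] = 0.838.
⇒ (E₁−E₀)/kT = ln((2/1)/0.838) = ln(2.38663) = 0.869882.
kT = 127 meV / 0.869882 = 146.0 meV.

146.0 meV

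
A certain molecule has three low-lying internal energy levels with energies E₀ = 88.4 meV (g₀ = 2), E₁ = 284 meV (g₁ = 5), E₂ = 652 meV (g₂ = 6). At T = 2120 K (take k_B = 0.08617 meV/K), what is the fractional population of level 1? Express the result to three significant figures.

k_BT = 0.08617 × 2120 K = 182.68 meV.
Eᵢ/kT = 0.48391, 1.5546, 3.5691.
Z = Σ gᵢe^(−Eᵢ/kT) = 2·e^(−0.48391) + 5·e^(−1.5546) + 6·e^(−3.5691) = 1.2327 + 1.0564 + 0.16909 = 2.4582.
P₁ = g₁ e^(−E₁/kT) / Z = 1.0564/2.4582 = 0.430.

0.430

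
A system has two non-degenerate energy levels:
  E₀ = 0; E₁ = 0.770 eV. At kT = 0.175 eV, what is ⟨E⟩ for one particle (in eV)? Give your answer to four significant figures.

Eᵢ/kT = 0, 4.40000.
Z = Σ e^(−Eᵢ/kT) = e^(−0) + e^(−4.40000) = 1.00000 + 0.0122773 = 1.01228.
⟨E⟩ = Σ Eᵢ e^(−Eᵢ/kT) / Z = (0·1.00000 + 0.770·0.0122773) / 1.01228 = 0.009339 eV.

0.009339 eV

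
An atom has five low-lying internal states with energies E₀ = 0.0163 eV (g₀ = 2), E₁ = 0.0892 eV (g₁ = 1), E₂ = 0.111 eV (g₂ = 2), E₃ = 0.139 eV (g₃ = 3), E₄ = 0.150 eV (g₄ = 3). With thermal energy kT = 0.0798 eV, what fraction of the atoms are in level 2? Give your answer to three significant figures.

0.145

Eᵢ/kT = 0.20426, 1.1178, 1.3910, 1.7419, 1.8797.
Z = Σ gᵢe^(−Eᵢ/kT) = 2·e^(−0.20426) + 1·e^(−1.1178) + 2·e^(−1.3910) + 3·e^(−1.7419) + 3·e^(−1.8797) = 1.6305 + 0.32700 + 0.49765 + 0.52556 + 0.45791 = 3.4386.
P₂ = g₂ e^(−E₂/kT) / Z = 0.49765/3.4386 = 0.145.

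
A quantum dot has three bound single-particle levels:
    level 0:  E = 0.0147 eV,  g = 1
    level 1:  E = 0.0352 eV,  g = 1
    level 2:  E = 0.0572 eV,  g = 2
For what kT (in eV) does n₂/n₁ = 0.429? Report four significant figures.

0.01429 eV

n₂/n₁ = (g₂/g₁) exp[−(E₂−E₁)/kT] = 0.429.
⇒ (E₂−E₁)/kT = ln((2/1)/0.429) = ln(4.66200) = 1.53944.
kT = 0.0220 eV / 1.53944 = 0.01429 eV.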